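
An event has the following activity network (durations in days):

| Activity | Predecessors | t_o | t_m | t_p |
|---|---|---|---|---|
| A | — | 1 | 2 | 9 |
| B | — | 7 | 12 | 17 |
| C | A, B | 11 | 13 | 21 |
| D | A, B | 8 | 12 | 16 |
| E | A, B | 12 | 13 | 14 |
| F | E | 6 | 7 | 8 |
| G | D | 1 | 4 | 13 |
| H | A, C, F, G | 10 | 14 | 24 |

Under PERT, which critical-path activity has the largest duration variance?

H

te_A = (1 + 4·2 + 9)/6 = 18/6 = 3; σ²_A = ((9−1)/6)² = 1.778
te_B = (7 + 4·12 + 17)/6 = 72/6 = 12; σ²_B = ((17−7)/6)² = 2.778
te_C = (11 + 4·13 + 21)/6 = 84/6 = 14; σ²_C = ((21−11)/6)² = 2.778
te_D = (8 + 4·12 + 16)/6 = 72/6 = 12; σ²_D = ((16−8)/6)² = 1.778
te_E = (12 + 4·13 + 14)/6 = 78/6 = 13; σ²_E = ((14−12)/6)² = 0.111
te_F = (6 + 4·7 + 8)/6 = 42/6 = 7; σ²_F = ((8−6)/6)² = 0.111
te_G = (1 + 4·4 + 13)/6 = 30/6 = 5; σ²_G = ((13−1)/6)² = 4.000
te_H = (10 + 4·14 + 24)/6 = 90/6 = 15; σ²_H = ((24−10)/6)² = 5.444

Forward pass:
ES_A = 0; EF_A = 3
ES_B = 0; EF_B = 12
ES_C = max(EF_A=3, EF_B=12) = 12; EF_C = 12+14 = 26
ES_D = max(EF_A=3, EF_B=12) = 12; EF_D = 12+12 = 24
ES_E = max(EF_A=3, EF_B=12) = 12; EF_E = 12+13 = 25
ES_F = 25; EF_F = 25+7 = 32
ES_G = 24; EF_G = 24+5 = 29
ES_H = max(EF_A=3, EF_C=26, EF_F=32, EF_G=29) = 32; EF_H = 32+15 = 47
Expected project duration μ = 47 days. Critical path: B → E → F → H.

Variances on critical path: σ²_B=2.778, σ²_E=0.111, σ²_F=0.111, σ²_H=5.444.
Largest is σ²_H = 5.444.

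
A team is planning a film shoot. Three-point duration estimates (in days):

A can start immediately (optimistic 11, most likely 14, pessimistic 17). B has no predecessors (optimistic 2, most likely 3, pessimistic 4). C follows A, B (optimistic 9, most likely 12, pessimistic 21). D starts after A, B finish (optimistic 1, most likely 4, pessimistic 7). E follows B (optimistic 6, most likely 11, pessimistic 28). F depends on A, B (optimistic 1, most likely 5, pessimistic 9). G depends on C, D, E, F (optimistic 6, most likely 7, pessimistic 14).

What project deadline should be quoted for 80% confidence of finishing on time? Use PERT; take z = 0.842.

te_A = (11 + 4·14 + 17)/6 = 84/6 = 14; σ²_A = ((17−11)/6)² = 1.000
te_B = (2 + 4·3 + 4)/6 = 18/6 = 3; σ²_B = ((4−2)/6)² = 0.111
te_C = (9 + 4·12 + 21)/6 = 78/6 = 13; σ²_C = ((21−9)/6)² = 4.000
te_D = (1 + 4·4 + 7)/6 = 24/6 = 4; σ²_D = ((7−1)/6)² = 1.000
te_E = (6 + 4·11 + 28)/6 = 78/6 = 13; σ²_E = ((28−6)/6)² = 13.444
te_F = (1 + 4·5 + 9)/6 = 30/6 = 5; σ²_F = ((9−1)/6)² = 1.778
te_G = (6 + 4·7 + 14)/6 = 48/6 = 8; σ²_G = ((14−6)/6)² = 1.778

Forward pass:
ES_A = 0; EF_A = 14
ES_B = 0; EF_B = 3
ES_C = max(EF_A=14, EF_B=3) = 14; EF_C = 14+13 = 27
ES_D = max(EF_A=14, EF_B=3) = 14; EF_D = 14+4 = 18
ES_E = 3; EF_E = 3+13 = 16
ES_F = max(EF_A=14, EF_B=3) = 14; EF_F = 14+5 = 19
ES_G = max(EF_C=27, EF_D=18, EF_E=16, EF_F=19) = 27; EF_G = 27+8 = 35
Expected project duration μ = 35 days. Critical path: A → C → G.

Variance along critical path = 1.000 + 4.000 + 1.778 = 6.778; σ = 2.603 days.
D = μ + z·σ = 35 + 0.842·2.603 = 37.2 days

37.2 days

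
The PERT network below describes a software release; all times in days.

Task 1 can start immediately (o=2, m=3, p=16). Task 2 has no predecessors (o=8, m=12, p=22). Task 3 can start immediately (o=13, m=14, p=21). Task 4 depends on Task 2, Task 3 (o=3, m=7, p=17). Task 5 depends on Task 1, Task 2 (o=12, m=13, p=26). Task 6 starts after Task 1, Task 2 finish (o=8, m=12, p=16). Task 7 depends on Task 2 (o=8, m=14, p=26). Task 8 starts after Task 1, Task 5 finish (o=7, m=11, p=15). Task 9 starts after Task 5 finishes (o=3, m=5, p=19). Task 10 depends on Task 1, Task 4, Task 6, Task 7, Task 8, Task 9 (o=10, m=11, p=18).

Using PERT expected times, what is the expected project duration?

51 days

te_Task 1 = (2 + 4·3 + 16)/6 = 30/6 = 5
te_Task 2 = (8 + 4·12 + 22)/6 = 78/6 = 13
te_Task 3 = (13 + 4·14 + 21)/6 = 90/6 = 15
te_Task 4 = (3 + 4·7 + 17)/6 = 48/6 = 8
te_Task 5 = (12 + 4·13 + 26)/6 = 90/6 = 15
te_Task 6 = (8 + 4·12 + 16)/6 = 72/6 = 12
te_Task 7 = (8 + 4·14 + 26)/6 = 90/6 = 15
te_Task 8 = (7 + 4·11 + 15)/6 = 66/6 = 11
te_Task 9 = (3 + 4·5 + 19)/6 = 42/6 = 7
te_Task 10 = (10 + 4·11 + 18)/6 = 72/6 = 12

Forward pass:
ES_Task 1 = 0; EF_Task 1 = 5
ES_Task 2 = 0; EF_Task 2 = 13
ES_Task 3 = 0; EF_Task 3 = 15
ES_Task 4 = max(EF_Task 2=13, EF_Task 3=15) = 15; EF_Task 4 = 15+8 = 23
ES_Task 5 = max(EF_Task 1=5, EF_Task 2=13) = 13; EF_Task 5 = 13+15 = 28
ES_Task 6 = max(EF_Task 1=5, EF_Task 2=13) = 13; EF_Task 6 = 13+12 = 25
ES_Task 7 = 13; EF_Task 7 = 13+15 = 28
ES_Task 8 = max(EF_Task 1=5, EF_Task 5=28) = 28; EF_Task 8 = 28+11 = 39
ES_Task 9 = 28; EF_Task 9 = 28+7 = 35
ES_Task 10 = max(EF_Task 1=5, EF_Task 4=23, EF_Task 6=25, EF_Task 7=28, EF_Task 8=39, EF_Task 9=35) = 39; EF_Task 10 = 39+12 = 51
Expected project duration μ = 51 days. Critical path: Task 2 → Task 5 → Task 8 → Task 10.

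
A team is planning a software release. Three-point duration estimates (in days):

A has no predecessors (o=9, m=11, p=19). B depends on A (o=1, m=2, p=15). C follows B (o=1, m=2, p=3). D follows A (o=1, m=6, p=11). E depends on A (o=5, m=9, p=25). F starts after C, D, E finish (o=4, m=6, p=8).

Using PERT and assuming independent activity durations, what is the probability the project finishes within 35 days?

te_A = (9 + 4·11 + 19)/6 = 72/6 = 12; σ²_A = ((19−9)/6)² = 2.778
te_B = (1 + 4·2 + 15)/6 = 24/6 = 4; σ²_B = ((15−1)/6)² = 5.444
te_C = (1 + 4·2 + 3)/6 = 12/6 = 2; σ²_C = ((3−1)/6)² = 0.111
te_D = (1 + 4·6 + 11)/6 = 36/6 = 6; σ²_D = ((11−1)/6)² = 2.778
te_E = (5 + 4·9 + 25)/6 = 66/6 = 11; σ²_E = ((25−5)/6)² = 11.111
te_F = (4 + 4·6 + 8)/6 = 36/6 = 6; σ²_F = ((8−4)/6)² = 0.444

Forward pass:
ES_A = 0; EF_A = 12
ES_B = 12; EF_B = 12+4 = 16
ES_C = 16; EF_C = 16+2 = 18
ES_D = 12; EF_D = 12+6 = 18
ES_E = 12; EF_E = 12+11 = 23
ES_F = max(EF_C=18, EF_D=18, EF_E=23) = 23; EF_F = 23+6 = 29
Expected project duration μ = 29 days. Critical path: A → E → F.

Variance along critical path = 2.778 + 11.111 + 0.444 = 14.333; σ = √14.333 = 3.786 days.
Z = (35 − 29) / 3.786 = 1.585
P(T ≤ 35) = Φ(1.585) ≈ 0.943

0.943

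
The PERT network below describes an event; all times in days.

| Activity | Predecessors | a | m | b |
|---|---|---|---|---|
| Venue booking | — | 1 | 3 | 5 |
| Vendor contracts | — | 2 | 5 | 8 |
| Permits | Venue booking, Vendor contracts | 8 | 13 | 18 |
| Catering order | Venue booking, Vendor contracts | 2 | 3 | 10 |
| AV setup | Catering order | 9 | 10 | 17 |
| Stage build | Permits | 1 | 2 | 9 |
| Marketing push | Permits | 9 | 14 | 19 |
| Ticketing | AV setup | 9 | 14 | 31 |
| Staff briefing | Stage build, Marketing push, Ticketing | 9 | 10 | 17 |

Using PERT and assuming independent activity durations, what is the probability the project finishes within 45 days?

0.326

te_Venue booking = (1 + 4·3 + 5)/6 = 18/6 = 3; σ²_Venue booking = ((5−1)/6)² = 0.444
te_Vendor contracts = (2 + 4·5 + 8)/6 = 30/6 = 5; σ²_Vendor contracts = ((8−2)/6)² = 1.000
te_Permits = (8 + 4·13 + 18)/6 = 78/6 = 13; σ²_Permits = ((18−8)/6)² = 2.778
te_Catering order = (2 + 4·3 + 10)/6 = 24/6 = 4; σ²_Catering order = ((10−2)/6)² = 1.778
te_AV setup = (9 + 4·10 + 17)/6 = 66/6 = 11; σ²_AV setup = ((17−9)/6)² = 1.778
te_Stage build = (1 + 4·2 + 9)/6 = 18/6 = 3; σ²_Stage build = ((9−1)/6)² = 1.778
te_Marketing push = (9 + 4·14 + 19)/6 = 84/6 = 14; σ²_Marketing push = ((19−9)/6)² = 2.778
te_Ticketing = (9 + 4·14 + 31)/6 = 96/6 = 16; σ²_Ticketing = ((31−9)/6)² = 13.444
te_Staff briefing = (9 + 4·10 + 17)/6 = 66/6 = 11; σ²_Staff briefing = ((17−9)/6)² = 1.778

Forward pass:
ES_Venue booking = 0; EF_Venue booking = 3
ES_Vendor contracts = 0; EF_Vendor contracts = 5
ES_Permits = max(EF_Venue booking=3, EF_Vendor contracts=5) = 5; EF_Permits = 5+13 = 18
ES_Catering order = max(EF_Venue booking=3, EF_Vendor contracts=5) = 5; EF_Catering order = 5+4 = 9
ES_AV setup = 9; EF_AV setup = 9+11 = 20
ES_Stage build = 18; EF_Stage build = 18+3 = 21
ES_Marketing push = 18; EF_Marketing push = 18+14 = 32
ES_Ticketing = 20; EF_Ticketing = 20+16 = 36
ES_Staff briefing = max(EF_Stage build=21, EF_Marketing push=32, EF_Ticketing=36) = 36; EF_Staff briefing = 36+11 = 47
Expected project duration μ = 47 days. Critical path: Vendor contracts → Catering order → AV setup → Ticketing → Staff briefing.

Variance along critical path = 1.000 + 1.778 + 1.778 + 13.444 + 1.778 = 19.778; σ = √19.778 = 4.447 days.
Z = (45 − 47) / 4.447 = -0.450
P(T ≤ 45) = Φ(-0.450) ≈ 0.326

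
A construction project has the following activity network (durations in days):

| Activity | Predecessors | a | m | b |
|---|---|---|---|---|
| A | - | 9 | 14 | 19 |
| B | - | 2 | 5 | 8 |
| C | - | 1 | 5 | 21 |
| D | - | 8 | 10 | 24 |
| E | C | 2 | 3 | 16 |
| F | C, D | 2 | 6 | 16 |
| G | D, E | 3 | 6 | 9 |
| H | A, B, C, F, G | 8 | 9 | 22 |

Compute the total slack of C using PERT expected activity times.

te_A = (9 + 4·14 + 19)/6 = 84/6 = 14
te_B = (2 + 4·5 + 8)/6 = 30/6 = 5
te_C = (1 + 4·5 + 21)/6 = 42/6 = 7
te_D = (8 + 4·10 + 24)/6 = 72/6 = 12
te_E = (2 + 4·3 + 16)/6 = 30/6 = 5
te_F = (2 + 4·6 + 16)/6 = 42/6 = 7
te_G = (3 + 4·6 + 9)/6 = 36/6 = 6
te_H = (8 + 4·9 + 22)/6 = 66/6 = 11

Forward pass:
ES_A = 0; EF_A = 14
ES_B = 0; EF_B = 5
ES_C = 0; EF_C = 7
ES_D = 0; EF_D = 12
ES_E = 7; EF_E = 7+5 = 12
ES_F = max(EF_C=7, EF_D=12) = 12; EF_F = 12+7 = 19
ES_G = max(EF_D=12, EF_E=12) = 12; EF_G = 12+6 = 18
ES_H = max(EF_A=14, EF_B=5, EF_C=7, EF_F=19, EF_G=18) = 19; EF_H = 19+11 = 30
Expected project duration μ = 30 days. Critical path: D → F → H.

Backward pass:
LF_H = 30; LS_H = 30−11 = 19
LF_G = LS_H = 19; LS_G = 19−6 = 13
LF_F = LS_H = 19; LS_F = 19−7 = 12
LF_E = LS_G = 13; LS_E = 13−5 = 8
LF_D = min(LS_F=12, LS_G=13) = 12; LS_D = 12−12 = 0
LF_C = min(LS_E=8, LS_F=12, LS_H=19) = 8; LS_C = 8−7 = 1
LF_B = LS_H = 19; LS_B = 19−5 = 14
LF_A = LS_H = 19; LS_A = 19−14 = 5
Slack_C = LS_C − ES_C = 1 − 0 = 1

1 days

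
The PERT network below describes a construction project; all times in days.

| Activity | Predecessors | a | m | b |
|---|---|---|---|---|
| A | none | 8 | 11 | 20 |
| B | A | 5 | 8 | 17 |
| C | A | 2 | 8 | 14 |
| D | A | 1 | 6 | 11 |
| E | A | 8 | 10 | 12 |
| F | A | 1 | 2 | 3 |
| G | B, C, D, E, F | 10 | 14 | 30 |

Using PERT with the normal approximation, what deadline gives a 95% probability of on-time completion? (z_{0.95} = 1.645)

te_A = (8 + 4·11 + 20)/6 = 72/6 = 12; σ²_A = ((20−8)/6)² = 4.000
te_B = (5 + 4·8 + 17)/6 = 54/6 = 9; σ²_B = ((17−5)/6)² = 4.000
te_C = (2 + 4·8 + 14)/6 = 48/6 = 8; σ²_C = ((14−2)/6)² = 4.000
te_D = (1 + 4·6 + 11)/6 = 36/6 = 6; σ²_D = ((11−1)/6)² = 2.778
te_E = (8 + 4·10 + 12)/6 = 60/6 = 10; σ²_E = ((12−8)/6)² = 0.444
te_F = (1 + 4·2 + 3)/6 = 12/6 = 2; σ²_F = ((3−1)/6)² = 0.111
te_G = (10 + 4·14 + 30)/6 = 96/6 = 16; σ²_G = ((30−10)/6)² = 11.111

Forward pass:
ES_A = 0; EF_A = 12
ES_B = 12; EF_B = 12+9 = 21
ES_C = 12; EF_C = 12+8 = 20
ES_D = 12; EF_D = 12+6 = 18
ES_E = 12; EF_E = 12+10 = 22
ES_F = 12; EF_F = 12+2 = 14
ES_G = max(EF_B=21, EF_C=20, EF_D=18, EF_E=22, EF_F=14) = 22; EF_G = 22+16 = 38
Expected project duration μ = 38 days. Critical path: A → E → G.

Variance along critical path = 4.000 + 0.444 + 11.111 = 15.556; σ = 3.944 days.
D = μ + z·σ = 38 + 1.645·3.944 = 44.5 days

44.5 days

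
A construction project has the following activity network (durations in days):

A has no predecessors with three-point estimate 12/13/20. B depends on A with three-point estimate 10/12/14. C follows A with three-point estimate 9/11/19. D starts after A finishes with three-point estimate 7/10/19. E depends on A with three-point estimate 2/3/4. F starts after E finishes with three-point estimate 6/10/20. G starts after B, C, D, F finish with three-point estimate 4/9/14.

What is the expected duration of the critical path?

37 days

te_A = (12 + 4·13 + 20)/6 = 84/6 = 14
te_B = (10 + 4·12 + 14)/6 = 72/6 = 12
te_C = (9 + 4·11 + 19)/6 = 72/6 = 12
te_D = (7 + 4·10 + 19)/6 = 66/6 = 11
te_E = (2 + 4·3 + 4)/6 = 18/6 = 3
te_F = (6 + 4·10 + 20)/6 = 66/6 = 11
te_G = (4 + 4·9 + 14)/6 = 54/6 = 9

Forward pass:
ES_A = 0; EF_A = 14
ES_B = 14; EF_B = 14+12 = 26
ES_C = 14; EF_C = 14+12 = 26
ES_D = 14; EF_D = 14+11 = 25
ES_E = 14; EF_E = 14+3 = 17
ES_F = 17; EF_F = 17+11 = 28
ES_G = max(EF_B=26, EF_C=26, EF_D=25, EF_F=28) = 28; EF_G = 28+9 = 37
Expected project duration μ = 37 days. Critical path: A → E → F → G.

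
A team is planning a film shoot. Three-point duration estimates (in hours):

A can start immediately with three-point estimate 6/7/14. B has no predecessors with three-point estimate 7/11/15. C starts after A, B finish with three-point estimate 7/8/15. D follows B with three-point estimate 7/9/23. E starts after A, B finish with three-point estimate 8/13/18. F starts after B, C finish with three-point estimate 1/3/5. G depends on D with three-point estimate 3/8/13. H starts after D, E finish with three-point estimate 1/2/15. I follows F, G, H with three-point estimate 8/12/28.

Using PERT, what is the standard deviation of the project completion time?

te_A = (6 + 4·7 + 14)/6 = 48/6 = 8; σ²_A = ((14−6)/6)² = 1.778
te_B = (7 + 4·11 + 15)/6 = 66/6 = 11; σ²_B = ((15−7)/6)² = 1.778
te_C = (7 + 4·8 + 15)/6 = 54/6 = 9; σ²_C = ((15−7)/6)² = 1.778
te_D = (7 + 4·9 + 23)/6 = 66/6 = 11; σ²_D = ((23−7)/6)² = 7.111
te_E = (8 + 4·13 + 18)/6 = 78/6 = 13; σ²_E = ((18−8)/6)² = 2.778
te_F = (1 + 4·3 + 5)/6 = 18/6 = 3; σ²_F = ((5−1)/6)² = 0.444
te_G = (3 + 4·8 + 13)/6 = 48/6 = 8; σ²_G = ((13−3)/6)² = 2.778
te_H = (1 + 4·2 + 15)/6 = 24/6 = 4; σ²_H = ((15−1)/6)² = 5.444
te_I = (8 + 4·12 + 28)/6 = 84/6 = 14; σ²_I = ((28−8)/6)² = 11.111

Forward pass:
ES_A = 0; EF_A = 8
ES_B = 0; EF_B = 11
ES_C = max(EF_A=8, EF_B=11) = 11; EF_C = 11+9 = 20
ES_D = 11; EF_D = 11+11 = 22
ES_E = max(EF_A=8, EF_B=11) = 11; EF_E = 11+13 = 24
ES_F = max(EF_B=11, EF_C=20) = 20; EF_F = 20+3 = 23
ES_G = 22; EF_G = 22+8 = 30
ES_H = max(EF_D=22, EF_E=24) = 24; EF_H = 24+4 = 28
ES_I = max(EF_F=23, EF_G=30, EF_H=28) = 30; EF_I = 30+14 = 44
Expected project duration μ = 44 hours. Critical path: B → D → G → I.

Variance along critical path = 1.778 + 7.111 + 2.778 + 11.111 = 22.778
σ = √22.778 = 4.773 hours

4.77 hours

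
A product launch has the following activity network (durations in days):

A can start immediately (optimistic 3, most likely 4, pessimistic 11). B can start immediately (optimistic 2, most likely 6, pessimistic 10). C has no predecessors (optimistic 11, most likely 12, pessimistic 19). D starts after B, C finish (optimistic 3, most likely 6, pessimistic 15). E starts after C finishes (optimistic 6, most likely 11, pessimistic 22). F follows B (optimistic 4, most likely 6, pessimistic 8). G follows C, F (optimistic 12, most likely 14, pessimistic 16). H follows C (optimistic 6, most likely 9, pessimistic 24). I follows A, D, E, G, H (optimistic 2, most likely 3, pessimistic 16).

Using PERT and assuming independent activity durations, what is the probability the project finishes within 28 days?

0.074

te_A = (3 + 4·4 + 11)/6 = 30/6 = 5; σ²_A = ((11−3)/6)² = 1.778
te_B = (2 + 4·6 + 10)/6 = 36/6 = 6; σ²_B = ((10−2)/6)² = 1.778
te_C = (11 + 4·12 + 19)/6 = 78/6 = 13; σ²_C = ((19−11)/6)² = 1.778
te_D = (3 + 4·6 + 15)/6 = 42/6 = 7; σ²_D = ((15−3)/6)² = 4.000
te_E = (6 + 4·11 + 22)/6 = 72/6 = 12; σ²_E = ((22−6)/6)² = 7.111
te_F = (4 + 4·6 + 8)/6 = 36/6 = 6; σ²_F = ((8−4)/6)² = 0.444
te_G = (12 + 4·14 + 16)/6 = 84/6 = 14; σ²_G = ((16−12)/6)² = 0.444
te_H = (6 + 4·9 + 24)/6 = 66/6 = 11; σ²_H = ((24−6)/6)² = 9.000
te_I = (2 + 4·3 + 16)/6 = 30/6 = 5; σ²_I = ((16−2)/6)² = 5.444

Forward pass:
ES_A = 0; EF_A = 5
ES_B = 0; EF_B = 6
ES_C = 0; EF_C = 13
ES_D = max(EF_B=6, EF_C=13) = 13; EF_D = 13+7 = 20
ES_E = 13; EF_E = 13+12 = 25
ES_F = 6; EF_F = 6+6 = 12
ES_G = max(EF_C=13, EF_F=12) = 13; EF_G = 13+14 = 27
ES_H = 13; EF_H = 13+11 = 24
ES_I = max(EF_A=5, EF_D=20, EF_E=25, EF_G=27, EF_H=24) = 27; EF_I = 27+5 = 32
Expected project duration μ = 32 days. Critical path: C → G → I.

Variance along critical path = 1.778 + 0.444 + 5.444 = 7.667; σ = √7.667 = 2.769 days.
Z = (28 − 32) / 2.769 = -1.445
P(T ≤ 28) = Φ(-1.445) ≈ 0.074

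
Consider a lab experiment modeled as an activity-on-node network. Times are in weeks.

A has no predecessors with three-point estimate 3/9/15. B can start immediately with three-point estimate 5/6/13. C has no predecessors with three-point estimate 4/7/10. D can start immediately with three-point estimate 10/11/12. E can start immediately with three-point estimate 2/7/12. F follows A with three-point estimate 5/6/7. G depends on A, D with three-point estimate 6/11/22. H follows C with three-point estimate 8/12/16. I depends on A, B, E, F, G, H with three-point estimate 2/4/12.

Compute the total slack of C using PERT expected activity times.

te_A = (3 + 4·9 + 15)/6 = 54/6 = 9
te_B = (5 + 4·6 + 13)/6 = 42/6 = 7
te_C = (4 + 4·7 + 10)/6 = 42/6 = 7
te_D = (10 + 4·11 + 12)/6 = 66/6 = 11
te_E = (2 + 4·7 + 12)/6 = 42/6 = 7
te_F = (5 + 4·6 + 7)/6 = 36/6 = 6
te_G = (6 + 4·11 + 22)/6 = 72/6 = 12
te_H = (8 + 4·12 + 16)/6 = 72/6 = 12
te_I = (2 + 4·4 + 12)/6 = 30/6 = 5

Forward pass:
ES_A = 0; EF_A = 9
ES_B = 0; EF_B = 7
ES_C = 0; EF_C = 7
ES_D = 0; EF_D = 11
ES_E = 0; EF_E = 7
ES_F = 9; EF_F = 9+6 = 15
ES_G = max(EF_A=9, EF_D=11) = 11; EF_G = 11+12 = 23
ES_H = 7; EF_H = 7+12 = 19
ES_I = max(EF_A=9, EF_B=7, EF_E=7, EF_F=15, EF_G=23, EF_H=19) = 23; EF_I = 23+5 = 28
Expected project duration μ = 28 weeks. Critical path: D → G → I.

Backward pass:
LF_I = 28; LS_I = 28−5 = 23
LF_H = LS_I = 23; LS_H = 23−12 = 11
LF_G = LS_I = 23; LS_G = 23−12 = 11
LF_F = LS_I = 23; LS_F = 23−6 = 17
LF_E = LS_I = 23; LS_E = 23−7 = 16
LF_D = LS_G = 11; LS_D = 11−11 = 0
LF_C = LS_H = 11; LS_C = 11−7 = 4
LF_B = LS_I = 23; LS_B = 23−7 = 16
LF_A = min(LS_F=17, LS_G=11, LS_I=23) = 11; LS_A = 11−9 = 2
Slack_C = LS_C − ES_C = 4 − 0 = 4

4 weeks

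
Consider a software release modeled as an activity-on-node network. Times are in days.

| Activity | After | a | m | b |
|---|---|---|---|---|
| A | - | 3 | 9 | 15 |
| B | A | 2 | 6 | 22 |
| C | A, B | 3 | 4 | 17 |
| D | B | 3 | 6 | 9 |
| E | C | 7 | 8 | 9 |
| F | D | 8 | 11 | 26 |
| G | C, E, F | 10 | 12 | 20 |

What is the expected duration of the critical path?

te_A = (3 + 4·9 + 15)/6 = 54/6 = 9
te_B = (2 + 4·6 + 22)/6 = 48/6 = 8
te_C = (3 + 4·4 + 17)/6 = 36/6 = 6
te_D = (3 + 4·6 + 9)/6 = 36/6 = 6
te_E = (7 + 4·8 + 9)/6 = 48/6 = 8
te_F = (8 + 4·11 + 26)/6 = 78/6 = 13
te_G = (10 + 4·12 + 20)/6 = 78/6 = 13

Forward pass:
ES_A = 0; EF_A = 9
ES_B = 9; EF_B = 9+8 = 17
ES_C = max(EF_A=9, EF_B=17) = 17; EF_C = 17+6 = 23
ES_D = 17; EF_D = 17+6 = 23
ES_E = 23; EF_E = 23+8 = 31
ES_F = 23; EF_F = 23+13 = 36
ES_G = max(EF_C=23, EF_E=31, EF_F=36) = 36; EF_G = 36+13 = 49
Expected project duration μ = 49 days. Critical path: A → B → D → F → G.

49 days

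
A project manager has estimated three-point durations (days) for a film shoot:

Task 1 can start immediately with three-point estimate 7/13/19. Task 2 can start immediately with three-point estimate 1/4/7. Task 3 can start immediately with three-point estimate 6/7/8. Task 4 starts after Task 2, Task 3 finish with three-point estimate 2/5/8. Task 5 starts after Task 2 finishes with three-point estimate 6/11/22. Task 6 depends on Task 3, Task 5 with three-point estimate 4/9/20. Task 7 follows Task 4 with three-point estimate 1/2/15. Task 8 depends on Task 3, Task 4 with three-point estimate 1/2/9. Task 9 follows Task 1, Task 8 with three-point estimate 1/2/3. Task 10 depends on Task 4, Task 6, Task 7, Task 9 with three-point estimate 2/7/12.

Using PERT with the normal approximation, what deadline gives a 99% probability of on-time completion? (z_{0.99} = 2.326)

42.9 days

te_Task 1 = (7 + 4·13 + 19)/6 = 78/6 = 13; σ²_Task 1 = ((19−7)/6)² = 4.000
te_Task 2 = (1 + 4·4 + 7)/6 = 24/6 = 4; σ²_Task 2 = ((7−1)/6)² = 1.000
te_Task 3 = (6 + 4·7 + 8)/6 = 42/6 = 7; σ²_Task 3 = ((8−6)/6)² = 0.111
te_Task 4 = (2 + 4·5 + 8)/6 = 30/6 = 5; σ²_Task 4 = ((8−2)/6)² = 1.000
te_Task 5 = (6 + 4·11 + 22)/6 = 72/6 = 12; σ²_Task 5 = ((22−6)/6)² = 7.111
te_Task 6 = (4 + 4·9 + 20)/6 = 60/6 = 10; σ²_Task 6 = ((20−4)/6)² = 7.111
te_Task 7 = (1 + 4·2 + 15)/6 = 24/6 = 4; σ²_Task 7 = ((15−1)/6)² = 5.444
te_Task 8 = (1 + 4·2 + 9)/6 = 18/6 = 3; σ²_Task 8 = ((9−1)/6)² = 1.778
te_Task 9 = (1 + 4·2 + 3)/6 = 12/6 = 2; σ²_Task 9 = ((3−1)/6)² = 0.111
te_Task 10 = (2 + 4·7 + 12)/6 = 42/6 = 7; σ²_Task 10 = ((12−2)/6)² = 2.778

Forward pass:
ES_Task 1 = 0; EF_Task 1 = 13
ES_Task 2 = 0; EF_Task 2 = 4
ES_Task 3 = 0; EF_Task 3 = 7
ES_Task 4 = max(EF_Task 2=4, EF_Task 3=7) = 7; EF_Task 4 = 7+5 = 12
ES_Task 5 = 4; EF_Task 5 = 4+12 = 16
ES_Task 6 = max(EF_Task 3=7, EF_Task 5=16) = 16; EF_Task 6 = 16+10 = 26
ES_Task 7 = 12; EF_Task 7 = 12+4 = 16
ES_Task 8 = max(EF_Task 3=7, EF_Task 4=12) = 12; EF_Task 8 = 12+3 = 15
ES_Task 9 = max(EF_Task 1=13, EF_Task 8=15) = 15; EF_Task 9 = 15+2 = 17
ES_Task 10 = max(EF_Task 4=12, EF_Task 6=26, EF_Task 7=16, EF_Task 9=17) = 26; EF_Task 10 = 26+7 = 33
Expected project duration μ = 33 days. Critical path: Task 2 → Task 5 → Task 6 → Task 10.

Variance along critical path = 1.000 + 7.111 + 7.111 + 2.778 = 18.000; σ = 4.243 days.
D = μ + z·σ = 33 + 2.326·4.243 = 42.9 days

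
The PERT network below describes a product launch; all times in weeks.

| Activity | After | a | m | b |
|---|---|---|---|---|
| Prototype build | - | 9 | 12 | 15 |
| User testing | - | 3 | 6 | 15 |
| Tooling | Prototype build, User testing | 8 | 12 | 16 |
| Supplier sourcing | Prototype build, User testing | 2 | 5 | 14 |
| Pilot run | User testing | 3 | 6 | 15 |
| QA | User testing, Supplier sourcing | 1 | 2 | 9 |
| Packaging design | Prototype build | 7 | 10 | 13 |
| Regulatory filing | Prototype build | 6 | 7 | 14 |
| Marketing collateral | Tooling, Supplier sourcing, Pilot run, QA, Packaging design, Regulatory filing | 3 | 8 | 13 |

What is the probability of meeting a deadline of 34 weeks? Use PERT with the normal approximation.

0.802

te_Prototype build = (9 + 4·12 + 15)/6 = 72/6 = 12; σ²_Prototype build = ((15−9)/6)² = 1.000
te_User testing = (3 + 4·6 + 15)/6 = 42/6 = 7; σ²_User testing = ((15−3)/6)² = 4.000
te_Tooling = (8 + 4·12 + 16)/6 = 72/6 = 12; σ²_Tooling = ((16−8)/6)² = 1.778
te_Supplier sourcing = (2 + 4·5 + 14)/6 = 36/6 = 6; σ²_Supplier sourcing = ((14−2)/6)² = 4.000
te_Pilot run = (3 + 4·6 + 15)/6 = 42/6 = 7; σ²_Pilot run = ((15−3)/6)² = 4.000
te_QA = (1 + 4·2 + 9)/6 = 18/6 = 3; σ²_QA = ((9−1)/6)² = 1.778
te_Packaging design = (7 + 4·10 + 13)/6 = 60/6 = 10; σ²_Packaging design = ((13−7)/6)² = 1.000
te_Regulatory filing = (6 + 4·7 + 14)/6 = 48/6 = 8; σ²_Regulatory filing = ((14−6)/6)² = 1.778
te_Marketing collateral = (3 + 4·8 + 13)/6 = 48/6 = 8; σ²_Marketing collateral = ((13−3)/6)² = 2.778

Forward pass:
ES_Prototype build = 0; EF_Prototype build = 12
ES_User testing = 0; EF_User testing = 7
ES_Tooling = max(EF_Prototype build=12, EF_User testing=7) = 12; EF_Tooling = 12+12 = 24
ES_Supplier sourcing = max(EF_Prototype build=12, EF_User testing=7) = 12; EF_Supplier sourcing = 12+6 = 18
ES_Pilot run = 7; EF_Pilot run = 7+7 = 14
ES_QA = max(EF_User testing=7, EF_Supplier sourcing=18) = 18; EF_QA = 18+3 = 21
ES_Packaging design = 12; EF_Packaging design = 12+10 = 22
ES_Regulatory filing = 12; EF_Regulatory filing = 12+8 = 20
ES_Marketing collateral = max(EF_Tooling=24, EF_Supplier sourcing=18, EF_Pilot run=14, EF_QA=21, EF_Packaging design=22, EF_Regulatory filing=20) = 24; EF_Marketing collateral = 24+8 = 32
Expected project duration μ = 32 weeks. Critical path: Prototype build → Tooling → Marketing collateral.

Variance along critical path = 1.000 + 1.778 + 2.778 = 5.556; σ = √5.556 = 2.357 weeks.
Z = (34 − 32) / 2.357 = 0.849
P(T ≤ 34) = Φ(0.849) ≈ 0.802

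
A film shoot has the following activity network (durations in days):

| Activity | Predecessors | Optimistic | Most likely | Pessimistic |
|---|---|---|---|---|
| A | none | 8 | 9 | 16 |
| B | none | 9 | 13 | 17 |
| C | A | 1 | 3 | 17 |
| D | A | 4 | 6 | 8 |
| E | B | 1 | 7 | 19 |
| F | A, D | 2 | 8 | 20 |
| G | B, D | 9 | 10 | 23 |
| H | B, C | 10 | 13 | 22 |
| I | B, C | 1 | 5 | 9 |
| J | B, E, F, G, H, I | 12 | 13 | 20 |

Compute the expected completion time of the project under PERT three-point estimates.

43 days

te_A = (8 + 4·9 + 16)/6 = 60/6 = 10
te_B = (9 + 4·13 + 17)/6 = 78/6 = 13
te_C = (1 + 4·3 + 17)/6 = 30/6 = 5
te_D = (4 + 4·6 + 8)/6 = 36/6 = 6
te_E = (1 + 4·7 + 19)/6 = 48/6 = 8
te_F = (2 + 4·8 + 20)/6 = 54/6 = 9
te_G = (9 + 4·10 + 23)/6 = 72/6 = 12
te_H = (10 + 4·13 + 22)/6 = 84/6 = 14
te_I = (1 + 4·5 + 9)/6 = 30/6 = 5
te_J = (12 + 4·13 + 20)/6 = 84/6 = 14

Forward pass:
ES_A = 0; EF_A = 10
ES_B = 0; EF_B = 13
ES_C = 10; EF_C = 10+5 = 15
ES_D = 10; EF_D = 10+6 = 16
ES_E = 13; EF_E = 13+8 = 21
ES_F = max(EF_A=10, EF_D=16) = 16; EF_F = 16+9 = 25
ES_G = max(EF_B=13, EF_D=16) = 16; EF_G = 16+12 = 28
ES_H = max(EF_B=13, EF_C=15) = 15; EF_H = 15+14 = 29
ES_I = max(EF_B=13, EF_C=15) = 15; EF_I = 15+5 = 20
ES_J = max(EF_B=13, EF_E=21, EF_F=25, EF_G=28, EF_H=29, EF_I=20) = 29; EF_J = 29+14 = 43
Expected project duration μ = 43 days. Critical path: A → C → H → J.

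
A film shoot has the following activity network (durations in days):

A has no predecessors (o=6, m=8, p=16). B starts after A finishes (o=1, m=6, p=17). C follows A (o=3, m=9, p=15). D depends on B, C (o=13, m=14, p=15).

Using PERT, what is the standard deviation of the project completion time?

te_A = (6 + 4·8 + 16)/6 = 54/6 = 9; σ²_A = ((16−6)/6)² = 2.778
te_B = (1 + 4·6 + 17)/6 = 42/6 = 7; σ²_B = ((17−1)/6)² = 7.111
te_C = (3 + 4·9 + 15)/6 = 54/6 = 9; σ²_C = ((15−3)/6)² = 4.000
te_D = (13 + 4·14 + 15)/6 = 84/6 = 14; σ²_D = ((15−13)/6)² = 0.111

Forward pass:
ES_A = 0; EF_A = 9
ES_B = 9; EF_B = 9+7 = 16
ES_C = 9; EF_C = 9+9 = 18
ES_D = max(EF_B=16, EF_C=18) = 18; EF_D = 18+14 = 32
Expected project duration μ = 32 days. Critical path: A → C → D.

Variance along critical path = 2.778 + 4.000 + 0.111 = 6.889
σ = √6.889 = 2.625 days

2.62 days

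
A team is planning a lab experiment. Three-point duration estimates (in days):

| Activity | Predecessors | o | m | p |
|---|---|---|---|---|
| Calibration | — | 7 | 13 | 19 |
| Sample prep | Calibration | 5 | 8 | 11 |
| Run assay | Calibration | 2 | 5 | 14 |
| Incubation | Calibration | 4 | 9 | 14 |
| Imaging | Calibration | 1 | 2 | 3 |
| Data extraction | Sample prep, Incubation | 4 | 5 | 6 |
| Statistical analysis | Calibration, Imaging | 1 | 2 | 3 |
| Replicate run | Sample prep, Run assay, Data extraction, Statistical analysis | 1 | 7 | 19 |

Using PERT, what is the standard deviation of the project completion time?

te_Calibration = (7 + 4·13 + 19)/6 = 78/6 = 13; σ²_Calibration = ((19−7)/6)² = 4.000
te_Sample prep = (5 + 4·8 + 11)/6 = 48/6 = 8; σ²_Sample prep = ((11−5)/6)² = 1.000
te_Run assay = (2 + 4·5 + 14)/6 = 36/6 = 6; σ²_Run assay = ((14−2)/6)² = 4.000
te_Incubation = (4 + 4·9 + 14)/6 = 54/6 = 9; σ²_Incubation = ((14−4)/6)² = 2.778
te_Imaging = (1 + 4·2 + 3)/6 = 12/6 = 2; σ²_Imaging = ((3−1)/6)² = 0.111
te_Data extraction = (4 + 4·5 + 6)/6 = 30/6 = 5; σ²_Data extraction = ((6−4)/6)² = 0.111
te_Statistical analysis = (1 + 4·2 + 3)/6 = 12/6 = 2; σ²_Statistical analysis = ((3−1)/6)² = 0.111
te_Replicate run = (1 + 4·7 + 19)/6 = 48/6 = 8; σ²_Replicate run = ((19−1)/6)² = 9.000

Forward pass:
ES_Calibration = 0; EF_Calibration = 13
ES_Sample prep = 13; EF_Sample prep = 13+8 = 21
ES_Run assay = 13; EF_Run assay = 13+6 = 19
ES_Incubation = 13; EF_Incubation = 13+9 = 22
ES_Imaging = 13; EF_Imaging = 13+2 = 15
ES_Data extraction = max(EF_Sample prep=21, EF_Incubation=22) = 22; EF_Data extraction = 22+5 = 27
ES_Statistical analysis = max(EF_Calibration=13, EF_Imaging=15) = 15; EF_Statistical analysis = 15+2 = 17
ES_Replicate run = max(EF_Sample prep=21, EF_Run assay=19, EF_Data extraction=27, EF_Statistical analysis=17) = 27; EF_Replicate run = 27+8 = 35
Expected project duration μ = 35 days. Critical path: Calibration → Incubation → Data extraction → Replicate run.

Variance along critical path = 4.000 + 2.778 + 0.111 + 9.000 = 15.889
σ = √15.889 = 3.986 days

3.99 days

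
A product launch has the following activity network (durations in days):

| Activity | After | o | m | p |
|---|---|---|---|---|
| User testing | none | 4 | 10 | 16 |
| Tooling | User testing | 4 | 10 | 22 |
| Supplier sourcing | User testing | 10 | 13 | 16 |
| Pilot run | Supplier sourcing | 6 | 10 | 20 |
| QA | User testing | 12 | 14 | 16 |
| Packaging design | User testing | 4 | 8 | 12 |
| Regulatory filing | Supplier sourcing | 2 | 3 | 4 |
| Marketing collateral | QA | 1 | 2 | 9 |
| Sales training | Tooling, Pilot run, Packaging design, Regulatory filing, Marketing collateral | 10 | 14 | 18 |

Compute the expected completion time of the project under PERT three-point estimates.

48 days

te_User testing = (4 + 4·10 + 16)/6 = 60/6 = 10
te_Tooling = (4 + 4·10 + 22)/6 = 66/6 = 11
te_Supplier sourcing = (10 + 4·13 + 16)/6 = 78/6 = 13
te_Pilot run = (6 + 4·10 + 20)/6 = 66/6 = 11
te_QA = (12 + 4·14 + 16)/6 = 84/6 = 14
te_Packaging design = (4 + 4·8 + 12)/6 = 48/6 = 8
te_Regulatory filing = (2 + 4·3 + 4)/6 = 18/6 = 3
te_Marketing collateral = (1 + 4·2 + 9)/6 = 18/6 = 3
te_Sales training = (10 + 4·14 + 18)/6 = 84/6 = 14

Forward pass:
ES_User testing = 0; EF_User testing = 10
ES_Tooling = 10; EF_Tooling = 10+11 = 21
ES_Supplier sourcing = 10; EF_Supplier sourcing = 10+13 = 23
ES_Pilot run = 23; EF_Pilot run = 23+11 = 34
ES_QA = 10; EF_QA = 10+14 = 24
ES_Packaging design = 10; EF_Packaging design = 10+8 = 18
ES_Regulatory filing = 23; EF_Regulatory filing = 23+3 = 26
ES_Marketing collateral = 24; EF_Marketing collateral = 24+3 = 27
ES_Sales training = max(EF_Tooling=21, EF_Pilot run=34, EF_Packaging design=18, EF_Regulatory filing=26, EF_Marketing collateral=27) = 34; EF_Sales training = 34+14 = 48
Expected project duration μ = 48 days. Critical path: User testing → Supplier sourcing → Pilot run → Sales training.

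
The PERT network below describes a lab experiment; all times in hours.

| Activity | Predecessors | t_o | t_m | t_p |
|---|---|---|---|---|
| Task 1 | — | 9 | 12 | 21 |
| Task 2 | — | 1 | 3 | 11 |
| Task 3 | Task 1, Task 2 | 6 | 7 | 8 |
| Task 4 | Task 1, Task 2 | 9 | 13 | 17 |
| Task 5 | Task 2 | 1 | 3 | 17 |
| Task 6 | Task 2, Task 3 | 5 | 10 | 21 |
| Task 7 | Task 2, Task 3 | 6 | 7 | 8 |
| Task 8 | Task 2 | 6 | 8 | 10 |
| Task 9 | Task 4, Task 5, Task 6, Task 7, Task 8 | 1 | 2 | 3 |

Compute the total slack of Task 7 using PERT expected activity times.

4 hours

te_Task 1 = (9 + 4·12 + 21)/6 = 78/6 = 13
te_Task 2 = (1 + 4·3 + 11)/6 = 24/6 = 4
te_Task 3 = (6 + 4·7 + 8)/6 = 42/6 = 7
te_Task 4 = (9 + 4·13 + 17)/6 = 78/6 = 13
te_Task 5 = (1 + 4·3 + 17)/6 = 30/6 = 5
te_Task 6 = (5 + 4·10 + 21)/6 = 66/6 = 11
te_Task 7 = (6 + 4·7 + 8)/6 = 42/6 = 7
te_Task 8 = (6 + 4·8 + 10)/6 = 48/6 = 8
te_Task 9 = (1 + 4·2 + 3)/6 = 12/6 = 2

Forward pass:
ES_Task 1 = 0; EF_Task 1 = 13
ES_Task 2 = 0; EF_Task 2 = 4
ES_Task 3 = max(EF_Task 1=13, EF_Task 2=4) = 13; EF_Task 3 = 13+7 = 20
ES_Task 4 = max(EF_Task 1=13, EF_Task 2=4) = 13; EF_Task 4 = 13+13 = 26
ES_Task 5 = 4; EF_Task 5 = 4+5 = 9
ES_Task 6 = max(EF_Task 2=4, EF_Task 3=20) = 20; EF_Task 6 = 20+11 = 31
ES_Task 7 = max(EF_Task 2=4, EF_Task 3=20) = 20; EF_Task 7 = 20+7 = 27
ES_Task 8 = 4; EF_Task 8 = 4+8 = 12
ES_Task 9 = max(EF_Task 4=26, EF_Task 5=9, EF_Task 6=31, EF_Task 7=27, EF_Task 8=12) = 31; EF_Task 9 = 31+2 = 33
Expected project duration μ = 33 hours. Critical path: Task 1 → Task 3 → Task 6 → Task 9.

Backward pass:
LF_Task 9 = 33; LS_Task 9 = 33−2 = 31
LF_Task 8 = LS_Task 9 = 31; LS_Task 8 = 31−8 = 23
LF_Task 7 = LS_Task 9 = 31; LS_Task 7 = 31−7 = 24
LF_Task 6 = LS_Task 9 = 31; LS_Task 6 = 31−11 = 20
LF_Task 5 = LS_Task 9 = 31; LS_Task 5 = 31−5 = 26
LF_Task 4 = LS_Task 9 = 31; LS_Task 4 = 31−13 = 18
LF_Task 3 = min(LS_Task 6=20, LS_Task 7=24) = 20; LS_Task 3 = 20−7 = 13
LF_Task 2 = min(LS_Task 3=13, LS_Task 4=18, LS_Task 5=26, LS_Task 6=20, LS_Task 7=24, LS_Task 8=23) = 13; LS_Task 2 = 13−4 = 9
LF_Task 1 = min(LS_Task 3=13, LS_Task 4=18) = 13; LS_Task 1 = 13−13 = 0
Slack_Task 7 = LS_Task 7 − ES_Task 7 = 24 − 20 = 4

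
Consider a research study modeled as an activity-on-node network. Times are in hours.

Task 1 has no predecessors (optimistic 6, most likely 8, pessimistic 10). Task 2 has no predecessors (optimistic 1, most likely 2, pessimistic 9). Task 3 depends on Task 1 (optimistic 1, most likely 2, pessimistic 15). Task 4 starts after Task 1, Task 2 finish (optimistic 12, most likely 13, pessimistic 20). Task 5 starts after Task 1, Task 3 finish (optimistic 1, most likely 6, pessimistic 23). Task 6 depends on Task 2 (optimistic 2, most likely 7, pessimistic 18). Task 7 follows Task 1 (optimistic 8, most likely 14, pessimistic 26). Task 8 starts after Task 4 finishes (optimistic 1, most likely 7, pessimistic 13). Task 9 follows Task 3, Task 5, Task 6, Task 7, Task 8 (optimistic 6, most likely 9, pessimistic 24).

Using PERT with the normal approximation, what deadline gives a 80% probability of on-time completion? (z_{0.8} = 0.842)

te_Task 1 = (6 + 4·8 + 10)/6 = 48/6 = 8; σ²_Task 1 = ((10−6)/6)² = 0.444
te_Task 2 = (1 + 4·2 + 9)/6 = 18/6 = 3; σ²_Task 2 = ((9−1)/6)² = 1.778
te_Task 3 = (1 + 4·2 + 15)/6 = 24/6 = 4; σ²_Task 3 = ((15−1)/6)² = 5.444
te_Task 4 = (12 + 4·13 + 20)/6 = 84/6 = 14; σ²_Task 4 = ((20−12)/6)² = 1.778
te_Task 5 = (1 + 4·6 + 23)/6 = 48/6 = 8; σ²_Task 5 = ((23−1)/6)² = 13.444
te_Task 6 = (2 + 4·7 + 18)/6 = 48/6 = 8; σ²_Task 6 = ((18−2)/6)² = 7.111
te_Task 7 = (8 + 4·14 + 26)/6 = 90/6 = 15; σ²_Task 7 = ((26−8)/6)² = 9.000
te_Task 8 = (1 + 4·7 + 13)/6 = 42/6 = 7; σ²_Task 8 = ((13−1)/6)² = 4.000
te_Task 9 = (6 + 4·9 + 24)/6 = 66/6 = 11; σ²_Task 9 = ((24−6)/6)² = 9.000

Forward pass:
ES_Task 1 = 0; EF_Task 1 = 8
ES_Task 2 = 0; EF_Task 2 = 3
ES_Task 3 = 8; EF_Task 3 = 8+4 = 12
ES_Task 4 = max(EF_Task 1=8, EF_Task 2=3) = 8; EF_Task 4 = 8+14 = 22
ES_Task 5 = max(EF_Task 1=8, EF_Task 3=12) = 12; EF_Task 5 = 12+8 = 20
ES_Task 6 = 3; EF_Task 6 = 3+8 = 11
ES_Task 7 = 8; EF_Task 7 = 8+15 = 23
ES_Task 8 = 22; EF_Task 8 = 22+7 = 29
ES_Task 9 = max(EF_Task 3=12, EF_Task 5=20, EF_Task 6=11, EF_Task 7=23, EF_Task 8=29) = 29; EF_Task 9 = 29+11 = 40
Expected project duration μ = 40 hours. Critical path: Task 1 → Task 4 → Task 8 → Task 9.

Variance along critical path = 0.444 + 1.778 + 4.000 + 9.000 = 15.222; σ = 3.902 hours.
D = μ + z·σ = 40 + 0.842·3.902 = 43.3 hours

43.3 hours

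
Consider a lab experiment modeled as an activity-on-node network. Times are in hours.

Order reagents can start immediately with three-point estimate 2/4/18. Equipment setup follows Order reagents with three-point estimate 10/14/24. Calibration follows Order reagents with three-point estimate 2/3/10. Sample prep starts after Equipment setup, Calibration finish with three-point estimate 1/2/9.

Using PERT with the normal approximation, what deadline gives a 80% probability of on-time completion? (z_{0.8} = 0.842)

27.2 hours

te_Order reagents = (2 + 4·4 + 18)/6 = 36/6 = 6; σ²_Order reagents = ((18−2)/6)² = 7.111
te_Equipment setup = (10 + 4·14 + 24)/6 = 90/6 = 15; σ²_Equipment setup = ((24−10)/6)² = 5.444
te_Calibration = (2 + 4·3 + 10)/6 = 24/6 = 4; σ²_Calibration = ((10−2)/6)² = 1.778
te_Sample prep = (1 + 4·2 + 9)/6 = 18/6 = 3; σ²_Sample prep = ((9−1)/6)² = 1.778

Forward pass:
ES_Order reagents = 0; EF_Order reagents = 6
ES_Equipment setup = 6; EF_Equipment setup = 6+15 = 21
ES_Calibration = 6; EF_Calibration = 6+4 = 10
ES_Sample prep = max(EF_Equipment setup=21, EF_Calibration=10) = 21; EF_Sample prep = 21+3 = 24
Expected project duration μ = 24 hours. Critical path: Order reagents → Equipment setup → Sample prep.

Variance along critical path = 7.111 + 5.444 + 1.778 = 14.333; σ = 3.786 hours.
D = μ + z·σ = 24 + 0.842·3.786 = 27.2 hours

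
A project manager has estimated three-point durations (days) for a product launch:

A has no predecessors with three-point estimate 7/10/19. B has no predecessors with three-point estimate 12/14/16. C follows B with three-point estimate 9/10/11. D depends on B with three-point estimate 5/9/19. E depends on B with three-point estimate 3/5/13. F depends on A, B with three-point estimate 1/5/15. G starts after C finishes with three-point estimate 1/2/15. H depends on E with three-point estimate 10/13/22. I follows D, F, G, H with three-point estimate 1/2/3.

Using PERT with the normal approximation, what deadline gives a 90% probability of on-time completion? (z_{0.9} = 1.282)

te_A = (7 + 4·10 + 19)/6 = 66/6 = 11; σ²_A = ((19−7)/6)² = 4.000
te_B = (12 + 4·14 + 16)/6 = 84/6 = 14; σ²_B = ((16−12)/6)² = 0.444
te_C = (9 + 4·10 + 11)/6 = 60/6 = 10; σ²_C = ((11−9)/6)² = 0.111
te_D = (5 + 4·9 + 19)/6 = 60/6 = 10; σ²_D = ((19−5)/6)² = 5.444
te_E = (3 + 4·5 + 13)/6 = 36/6 = 6; σ²_E = ((13−3)/6)² = 2.778
te_F = (1 + 4·5 + 15)/6 = 36/6 = 6; σ²_F = ((15−1)/6)² = 5.444
te_G = (1 + 4·2 + 15)/6 = 24/6 = 4; σ²_G = ((15−1)/6)² = 5.444
te_H = (10 + 4·13 + 22)/6 = 84/6 = 14; σ²_H = ((22−10)/6)² = 4.000
te_I = (1 + 4·2 + 3)/6 = 12/6 = 2; σ²_I = ((3−1)/6)² = 0.111

Forward pass:
ES_A = 0; EF_A = 11
ES_B = 0; EF_B = 14
ES_C = 14; EF_C = 14+10 = 24
ES_D = 14; EF_D = 14+10 = 24
ES_E = 14; EF_E = 14+6 = 20
ES_F = max(EF_A=11, EF_B=14) = 14; EF_F = 14+6 = 20
ES_G = 24; EF_G = 24+4 = 28
ES_H = 20; EF_H = 20+14 = 34
ES_I = max(EF_D=24, EF_F=20, EF_G=28, EF_H=34) = 34; EF_I = 34+2 = 36
Expected project duration μ = 36 days. Critical path: B → E → H → I.

Variance along critical path = 0.444 + 2.778 + 4.000 + 0.111 = 7.333; σ = 2.708 days.
D = μ + z·σ = 36 + 1.282·2.708 = 39.5 days

39.5 days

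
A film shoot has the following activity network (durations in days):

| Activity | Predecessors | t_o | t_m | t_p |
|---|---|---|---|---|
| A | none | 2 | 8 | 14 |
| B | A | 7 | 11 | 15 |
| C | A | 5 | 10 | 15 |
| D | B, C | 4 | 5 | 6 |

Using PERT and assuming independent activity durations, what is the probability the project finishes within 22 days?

0.205

te_A = (2 + 4·8 + 14)/6 = 48/6 = 8; σ²_A = ((14−2)/6)² = 4.000
te_B = (7 + 4·11 + 15)/6 = 66/6 = 11; σ²_B = ((15−7)/6)² = 1.778
te_C = (5 + 4·10 + 15)/6 = 60/6 = 10; σ²_C = ((15−5)/6)² = 2.778
te_D = (4 + 4·5 + 6)/6 = 30/6 = 5; σ²_D = ((6−4)/6)² = 0.111

Forward pass:
ES_A = 0; EF_A = 8
ES_B = 8; EF_B = 8+11 = 19
ES_C = 8; EF_C = 8+10 = 18
ES_D = max(EF_B=19, EF_C=18) = 19; EF_D = 19+5 = 24
Expected project duration μ = 24 days. Critical path: A → B → D.

Variance along critical path = 4.000 + 1.778 + 0.111 = 5.889; σ = √5.889 = 2.427 days.
Z = (22 − 24) / 2.427 = -0.824
P(T ≤ 22) = Φ(-0.824) ≈ 0.205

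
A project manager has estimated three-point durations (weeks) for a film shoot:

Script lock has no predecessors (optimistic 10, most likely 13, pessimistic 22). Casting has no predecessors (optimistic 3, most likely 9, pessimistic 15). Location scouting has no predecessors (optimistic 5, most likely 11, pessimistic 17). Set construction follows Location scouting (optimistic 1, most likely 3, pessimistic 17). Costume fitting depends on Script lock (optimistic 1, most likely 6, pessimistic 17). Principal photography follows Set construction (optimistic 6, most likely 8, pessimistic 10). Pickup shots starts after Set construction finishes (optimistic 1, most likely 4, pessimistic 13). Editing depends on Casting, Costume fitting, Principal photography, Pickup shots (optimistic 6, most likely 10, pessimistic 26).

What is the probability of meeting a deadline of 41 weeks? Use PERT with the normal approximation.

0.853

te_Script lock = (10 + 4·13 + 22)/6 = 84/6 = 14; σ²_Script lock = ((22−10)/6)² = 4.000
te_Casting = (3 + 4·9 + 15)/6 = 54/6 = 9; σ²_Casting = ((15−3)/6)² = 4.000
te_Location scouting = (5 + 4·11 + 17)/6 = 66/6 = 11; σ²_Location scouting = ((17−5)/6)² = 4.000
te_Set construction = (1 + 4·3 + 17)/6 = 30/6 = 5; σ²_Set construction = ((17−1)/6)² = 7.111
te_Costume fitting = (1 + 4·6 + 17)/6 = 42/6 = 7; σ²_Costume fitting = ((17−1)/6)² = 7.111
te_Principal photography = (6 + 4·8 + 10)/6 = 48/6 = 8; σ²_Principal photography = ((10−6)/6)² = 0.444
te_Pickup shots = (1 + 4·4 + 13)/6 = 30/6 = 5; σ²_Pickup shots = ((13−1)/6)² = 4.000
te_Editing = (6 + 4·10 + 26)/6 = 72/6 = 12; σ²_Editing = ((26−6)/6)² = 11.111

Forward pass:
ES_Script lock = 0; EF_Script lock = 14
ES_Casting = 0; EF_Casting = 9
ES_Location scouting = 0; EF_Location scouting = 11
ES_Set construction = 11; EF_Set construction = 11+5 = 16
ES_Costume fitting = 14; EF_Costume fitting = 14+7 = 21
ES_Principal photography = 16; EF_Principal photography = 16+8 = 24
ES_Pickup shots = 16; EF_Pickup shots = 16+5 = 21
ES_Editing = max(EF_Casting=9, EF_Costume fitting=21, EF_Principal photography=24, EF_Pickup shots=21) = 24; EF_Editing = 24+12 = 36
Expected project duration μ = 36 weeks. Critical path: Location scouting → Set construction → Principal photography → Editing.

Variance along critical path = 4.000 + 7.111 + 0.444 + 11.111 = 22.667; σ = √22.667 = 4.761 weeks.
Z = (41 − 36) / 4.761 = 1.050
P(T ≤ 41) = Φ(1.050) ≈ 0.853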